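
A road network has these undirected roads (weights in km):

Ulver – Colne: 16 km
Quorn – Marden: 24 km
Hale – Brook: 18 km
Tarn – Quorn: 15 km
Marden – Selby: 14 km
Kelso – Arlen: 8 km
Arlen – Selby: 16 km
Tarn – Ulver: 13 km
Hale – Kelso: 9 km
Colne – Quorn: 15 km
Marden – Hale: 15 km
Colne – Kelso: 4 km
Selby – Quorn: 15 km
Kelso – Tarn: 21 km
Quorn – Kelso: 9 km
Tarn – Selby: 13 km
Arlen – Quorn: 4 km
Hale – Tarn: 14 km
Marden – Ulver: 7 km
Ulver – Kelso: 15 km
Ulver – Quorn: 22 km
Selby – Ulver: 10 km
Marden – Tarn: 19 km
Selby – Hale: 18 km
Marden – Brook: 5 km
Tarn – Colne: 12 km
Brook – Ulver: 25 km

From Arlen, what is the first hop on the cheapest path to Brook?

Quorn

Compare a few routes:
Arlen → Selby → Marden → Brook: 16+14+5 = 35
Arlen → Kelso → Hale → Brook: 8+9+18 = 35
Arlen → Kelso → Ulver → Marden → Brook: 8+15+7+5 = 35
Arlen → Quorn → Marden → Brook: 4+24+5 = 33
The minimum is 33 km via Arlen → Quorn → Marden → Brook.
So from Arlen the first move is to Quorn.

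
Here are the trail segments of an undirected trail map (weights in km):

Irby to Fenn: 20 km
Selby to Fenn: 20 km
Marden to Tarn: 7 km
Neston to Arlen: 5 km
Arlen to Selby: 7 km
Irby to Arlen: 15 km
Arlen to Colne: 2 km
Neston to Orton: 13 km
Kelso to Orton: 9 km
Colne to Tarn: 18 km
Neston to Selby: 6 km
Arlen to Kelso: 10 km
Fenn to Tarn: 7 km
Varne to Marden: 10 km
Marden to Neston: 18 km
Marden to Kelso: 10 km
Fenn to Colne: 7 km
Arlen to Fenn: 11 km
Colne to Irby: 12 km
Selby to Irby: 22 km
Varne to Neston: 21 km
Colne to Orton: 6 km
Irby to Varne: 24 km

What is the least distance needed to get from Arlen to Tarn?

Shortest distances from Arlen:
Arlen: 0
Colne: 2  (via Arlen)
Neston: 5  (via Arlen)
Selby: 7  (via Arlen)
Orton: 8  (via Colne)
Fenn: 9  (via Colne)
Kelso: 10  (via Arlen)
Irby: 14  (via Colne)
Tarn: 16  (via Fenn)
Shortest route: Arlen → Colne → Fenn → Tarn = 16 km.

16 km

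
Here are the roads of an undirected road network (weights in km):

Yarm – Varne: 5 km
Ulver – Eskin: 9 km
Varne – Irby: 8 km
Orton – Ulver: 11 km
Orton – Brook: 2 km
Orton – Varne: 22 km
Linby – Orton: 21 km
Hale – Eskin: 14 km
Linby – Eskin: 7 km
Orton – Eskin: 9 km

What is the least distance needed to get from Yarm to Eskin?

36 km

Running Dijkstra from Yarm:
Yarm: 0
Varne: 5  (via Yarm)
Irby: 13  (via Varne)
Orton: 27  (via Varne)
Brook: 29  (via Orton)
Eskin: 36  (via Orton)
Shortest route: Yarm → Varne → Orton → Eskin = 36 km.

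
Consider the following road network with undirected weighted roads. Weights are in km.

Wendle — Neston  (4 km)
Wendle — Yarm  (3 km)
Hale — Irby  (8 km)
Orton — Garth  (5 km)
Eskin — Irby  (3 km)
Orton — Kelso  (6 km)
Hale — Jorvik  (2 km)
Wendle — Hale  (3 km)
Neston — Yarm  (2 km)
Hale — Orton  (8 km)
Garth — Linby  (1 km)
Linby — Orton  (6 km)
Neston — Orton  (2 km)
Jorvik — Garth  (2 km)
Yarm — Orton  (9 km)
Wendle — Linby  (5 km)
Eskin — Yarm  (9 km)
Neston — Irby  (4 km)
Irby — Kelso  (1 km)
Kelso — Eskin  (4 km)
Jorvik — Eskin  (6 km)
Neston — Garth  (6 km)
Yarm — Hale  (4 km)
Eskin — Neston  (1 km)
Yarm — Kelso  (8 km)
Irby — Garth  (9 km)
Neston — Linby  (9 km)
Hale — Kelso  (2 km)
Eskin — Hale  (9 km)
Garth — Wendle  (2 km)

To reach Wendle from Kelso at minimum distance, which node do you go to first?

Hale

Compare a few routes:
Kelso → Hale → Jorvik → Garth → Wendle: 2+2+2+2 = 8
Kelso → Hale → Wendle: 2+3 = 5
The minimum is 5 km via Kelso → Hale → Wendle.
So from Kelso the first move is to Hale.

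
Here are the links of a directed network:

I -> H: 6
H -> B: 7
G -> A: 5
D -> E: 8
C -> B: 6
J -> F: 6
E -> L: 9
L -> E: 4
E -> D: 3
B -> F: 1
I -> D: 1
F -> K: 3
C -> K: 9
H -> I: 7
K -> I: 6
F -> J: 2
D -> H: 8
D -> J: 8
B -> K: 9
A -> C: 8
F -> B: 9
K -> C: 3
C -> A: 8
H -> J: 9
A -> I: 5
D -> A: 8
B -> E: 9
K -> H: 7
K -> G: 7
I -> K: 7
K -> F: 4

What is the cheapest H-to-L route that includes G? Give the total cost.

46

Best H to G: H–B–F–K–G costing 18
Shortest G→L: G–A–I–D–E–L = 28
Total via G: 18 + 28 = 46.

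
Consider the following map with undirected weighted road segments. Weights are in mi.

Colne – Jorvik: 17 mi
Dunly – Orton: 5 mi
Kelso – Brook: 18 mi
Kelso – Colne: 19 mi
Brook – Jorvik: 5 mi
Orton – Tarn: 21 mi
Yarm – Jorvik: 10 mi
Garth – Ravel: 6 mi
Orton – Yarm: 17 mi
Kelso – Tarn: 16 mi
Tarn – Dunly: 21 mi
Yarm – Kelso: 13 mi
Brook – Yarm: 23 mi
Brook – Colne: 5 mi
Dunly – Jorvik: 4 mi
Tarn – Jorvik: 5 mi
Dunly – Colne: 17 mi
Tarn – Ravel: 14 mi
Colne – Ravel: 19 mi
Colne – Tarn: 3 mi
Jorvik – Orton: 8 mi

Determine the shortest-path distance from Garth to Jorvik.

Shortest distances from Garth:
Garth: 0
Ravel: 6  (via Garth)
Tarn: 20  (via Ravel)
Colne: 23  (via Tarn)
Jorvik: 25  (via Tarn)
Shortest route: Garth → Ravel → Tarn → Jorvik = 25 mi.

25 mi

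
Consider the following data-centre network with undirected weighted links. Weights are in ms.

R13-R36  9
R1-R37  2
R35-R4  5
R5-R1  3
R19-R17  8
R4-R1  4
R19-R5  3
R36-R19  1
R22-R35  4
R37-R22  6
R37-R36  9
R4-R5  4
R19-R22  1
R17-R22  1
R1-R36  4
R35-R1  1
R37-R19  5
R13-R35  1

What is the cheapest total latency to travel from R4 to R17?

Settle nodes by increasing distance from R4:
R4: 0
R1: 4  (via R4)
R5: 4  (via R4)
R35: 5  (via R4)
R37: 6  (via R1)
R13: 6  (via R35)
R19: 7  (via R5)
R22: 8  (via R19)
R36: 8  (via R1)
R17: 9  (via R22)
Shortest route: R4 → R5 → R19 → R22 → R17 = 9 ms.

9 ms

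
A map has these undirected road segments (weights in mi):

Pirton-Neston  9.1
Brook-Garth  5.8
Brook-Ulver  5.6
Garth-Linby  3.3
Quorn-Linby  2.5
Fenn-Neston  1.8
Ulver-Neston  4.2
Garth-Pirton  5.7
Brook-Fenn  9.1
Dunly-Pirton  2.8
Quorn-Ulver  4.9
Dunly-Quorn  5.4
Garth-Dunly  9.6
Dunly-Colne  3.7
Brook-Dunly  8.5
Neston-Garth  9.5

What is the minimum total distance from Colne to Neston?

Running Dijkstra from Colne:
Colne: 0
Dunly: 3.7  (via Colne)
Pirton: 6.5  (via Dunly)
Quorn: 9.1  (via Dunly)
Linby: 11.6  (via Quorn)
Garth: 12.2  (via Pirton)
Brook: 12.2  (via Dunly)
Ulver: 14  (via Quorn)
Neston: 15.6  (via Pirton)
Shortest route: Colne–Dunly–Pirton–Neston = 15.6 mi.

15.6 mi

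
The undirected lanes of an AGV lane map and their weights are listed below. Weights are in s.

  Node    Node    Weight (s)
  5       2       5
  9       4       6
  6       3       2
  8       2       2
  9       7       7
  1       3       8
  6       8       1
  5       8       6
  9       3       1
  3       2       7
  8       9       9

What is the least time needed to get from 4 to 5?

16 s

Enumerating some paths:
4 - 9 - 3 - 6 - 8 - 5: 6+1+2+1+6 = 16
4 - 9 - 3 - 6 - 8 - 2 - 5: 6+1+2+1+2+5 = 17
Cheapest is 4 - 9 - 3 - 6 - 8 - 5 at 16 s.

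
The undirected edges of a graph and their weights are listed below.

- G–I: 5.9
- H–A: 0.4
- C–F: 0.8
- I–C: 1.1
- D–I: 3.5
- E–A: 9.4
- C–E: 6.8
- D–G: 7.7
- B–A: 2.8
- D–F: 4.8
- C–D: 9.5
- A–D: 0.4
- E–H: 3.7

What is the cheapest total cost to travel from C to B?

Compare a few routes:
C - I - D - A - B: 1.1+3.5+0.4+2.8 = 7.8
C - D - A - B: 9.5+0.4+2.8 = 12.7
C - F - D - A - B: 0.8+4.8+0.4+2.8 = 8.8
Cheapest is C - I - D - A - B at 7.8.

7.8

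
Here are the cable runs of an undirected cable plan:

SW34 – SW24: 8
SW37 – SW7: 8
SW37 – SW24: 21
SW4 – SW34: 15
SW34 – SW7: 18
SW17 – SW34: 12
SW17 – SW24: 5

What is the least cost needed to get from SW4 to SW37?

Running Dijkstra from SW4:
SW4: 0
SW34: 15  (via SW4)
SW24: 23  (via SW34)
SW17: 27  (via SW34)
SW7: 33  (via SW34)
SW37: 41  (via SW7)
Shortest route: SW4–SW34–SW7–SW37 = 41.

41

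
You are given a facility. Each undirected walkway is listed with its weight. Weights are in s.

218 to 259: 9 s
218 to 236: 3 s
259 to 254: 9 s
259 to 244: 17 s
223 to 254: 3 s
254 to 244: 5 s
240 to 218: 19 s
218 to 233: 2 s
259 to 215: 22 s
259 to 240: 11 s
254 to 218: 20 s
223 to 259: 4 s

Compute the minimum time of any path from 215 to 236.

34 s

Settle nodes by increasing distance from 215:
215: 0
259: 22  (via 215)
223: 26  (via 259)
254: 29  (via 223)
218: 31  (via 259)
233: 33  (via 218)
240: 33  (via 259)
236: 34  (via 218)
Shortest route: 215–259–218–236 = 34 s.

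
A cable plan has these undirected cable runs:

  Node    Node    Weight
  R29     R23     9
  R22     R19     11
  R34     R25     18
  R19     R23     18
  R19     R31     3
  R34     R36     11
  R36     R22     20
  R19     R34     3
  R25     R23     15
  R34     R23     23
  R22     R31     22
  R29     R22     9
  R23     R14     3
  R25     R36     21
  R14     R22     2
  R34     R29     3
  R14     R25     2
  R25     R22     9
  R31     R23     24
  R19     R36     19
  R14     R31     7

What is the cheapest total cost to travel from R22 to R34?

Candidate routes:
R22 → R14 → R31 → R19 → R34: 2+7+3+3 = 15
R22 → R19 → R34: 11+3 = 14
R22 → R14 → R23 → R29 → R34: 2+3+9+3 = 17
R22 → R29 → R34: 9+3 = 12
The minimum is 12 via R22 → R29 → R34.

12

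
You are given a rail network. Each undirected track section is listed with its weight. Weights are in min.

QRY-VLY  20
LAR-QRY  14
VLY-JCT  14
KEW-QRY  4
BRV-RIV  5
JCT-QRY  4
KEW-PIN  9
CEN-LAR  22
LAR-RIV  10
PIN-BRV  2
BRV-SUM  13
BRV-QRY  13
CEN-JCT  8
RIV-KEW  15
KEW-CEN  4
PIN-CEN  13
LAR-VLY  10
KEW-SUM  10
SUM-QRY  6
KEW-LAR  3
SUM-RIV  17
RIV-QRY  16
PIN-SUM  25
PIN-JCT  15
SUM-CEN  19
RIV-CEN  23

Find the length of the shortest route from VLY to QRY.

Running Dijkstra from VLY:
VLY: 0
LAR: 10  (via VLY)
KEW: 13  (via LAR)
JCT: 14  (via VLY)
CEN: 17  (via KEW)
QRY: 17  (via KEW)
Shortest route: VLY → LAR → KEW → QRY = 17 min.

17 min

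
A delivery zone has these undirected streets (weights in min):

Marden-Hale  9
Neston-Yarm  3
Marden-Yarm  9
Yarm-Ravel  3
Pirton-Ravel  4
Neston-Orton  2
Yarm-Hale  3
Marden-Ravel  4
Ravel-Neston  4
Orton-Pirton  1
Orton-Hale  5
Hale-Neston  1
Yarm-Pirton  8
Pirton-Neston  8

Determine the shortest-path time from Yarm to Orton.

5 min

Shortest distances from Yarm:
Yarm: 0
Hale: 3  (via Yarm)
Neston: 3  (via Yarm)
Ravel: 3  (via Yarm)
Orton: 5  (via Neston)
Shortest route: Yarm–Neston–Orton = 5 min.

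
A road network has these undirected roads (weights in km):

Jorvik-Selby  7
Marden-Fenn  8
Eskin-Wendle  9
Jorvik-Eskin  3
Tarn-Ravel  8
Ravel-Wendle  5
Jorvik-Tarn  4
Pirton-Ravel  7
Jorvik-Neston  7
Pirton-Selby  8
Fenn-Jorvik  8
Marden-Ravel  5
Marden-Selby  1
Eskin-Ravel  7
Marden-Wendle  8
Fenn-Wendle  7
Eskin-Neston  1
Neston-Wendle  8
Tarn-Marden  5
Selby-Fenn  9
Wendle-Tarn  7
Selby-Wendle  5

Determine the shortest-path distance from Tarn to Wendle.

7 km

Compare a few routes:
Tarn–Marden–Wendle: 5+8 = 13
Tarn–Ravel–Wendle: 8+5 = 13
Tarn–Wendle: 7 = 7
Tarn–Marden–Selby–Wendle: 5+1+5 = 11
The minimum is 7 km via Tarn–Wendle.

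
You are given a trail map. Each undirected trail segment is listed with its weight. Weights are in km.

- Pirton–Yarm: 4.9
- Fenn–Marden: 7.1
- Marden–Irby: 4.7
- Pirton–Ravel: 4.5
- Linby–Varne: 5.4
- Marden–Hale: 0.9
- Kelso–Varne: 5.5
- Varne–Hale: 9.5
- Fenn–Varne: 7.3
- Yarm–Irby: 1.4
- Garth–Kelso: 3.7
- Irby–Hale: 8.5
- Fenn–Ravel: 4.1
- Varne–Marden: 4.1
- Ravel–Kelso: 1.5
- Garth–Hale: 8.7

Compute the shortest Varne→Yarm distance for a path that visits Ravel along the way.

16.4 km

Shortest Varne→Ravel: Varne–Kelso–Ravel = 7
Best Ravel to Yarm: Ravel–Pirton–Yarm costing 9.4
Total via Ravel: 7 + 9.4 = 16.4 km.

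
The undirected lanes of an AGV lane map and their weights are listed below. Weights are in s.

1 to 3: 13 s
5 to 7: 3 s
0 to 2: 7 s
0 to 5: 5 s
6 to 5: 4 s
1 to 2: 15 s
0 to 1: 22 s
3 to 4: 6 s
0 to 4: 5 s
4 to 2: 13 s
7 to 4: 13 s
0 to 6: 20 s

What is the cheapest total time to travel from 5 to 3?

16 s

Compare a few routes:
5–6–0–4–3: 4+20+5+6 = 35
5–0–4–3: 5+5+6 = 16
5–7–4–3: 3+13+6 = 22
5–0–2–4–3: 5+7+13+6 = 31
Cheapest is 5–0–4–3 at 16 s.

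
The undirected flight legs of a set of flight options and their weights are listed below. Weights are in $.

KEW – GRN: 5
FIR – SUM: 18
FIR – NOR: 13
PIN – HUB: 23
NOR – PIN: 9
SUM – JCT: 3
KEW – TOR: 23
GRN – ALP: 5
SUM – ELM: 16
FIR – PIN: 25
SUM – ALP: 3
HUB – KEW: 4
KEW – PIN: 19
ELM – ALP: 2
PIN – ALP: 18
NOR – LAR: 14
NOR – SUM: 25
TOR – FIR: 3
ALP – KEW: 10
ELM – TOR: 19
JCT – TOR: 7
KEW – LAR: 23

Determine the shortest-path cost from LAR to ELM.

$35

Settle nodes by increasing distance from LAR:
LAR: 0
NOR: 14  (via LAR)
PIN: 23  (via NOR)
KEW: 23  (via LAR)
FIR: 27  (via NOR)
HUB: 27  (via KEW)
GRN: 28  (via KEW)
TOR: 30  (via FIR)
ALP: 33  (via KEW)
ELM: 35  (via ALP)
Shortest route: LAR–KEW–ALP–ELM = $35.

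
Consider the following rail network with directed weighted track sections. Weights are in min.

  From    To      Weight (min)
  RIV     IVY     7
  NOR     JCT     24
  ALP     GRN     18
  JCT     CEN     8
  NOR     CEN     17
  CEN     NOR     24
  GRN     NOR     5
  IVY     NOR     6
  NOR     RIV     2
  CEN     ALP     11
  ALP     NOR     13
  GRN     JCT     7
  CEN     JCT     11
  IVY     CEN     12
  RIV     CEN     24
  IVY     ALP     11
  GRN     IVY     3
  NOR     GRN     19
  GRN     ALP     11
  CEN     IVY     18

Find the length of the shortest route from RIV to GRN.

Shortest distances from RIV:
RIV: 0
IVY: 7  (via RIV)
NOR: 13  (via IVY)
ALP: 18  (via IVY)
CEN: 19  (via IVY)
JCT: 30  (via CEN)
GRN: 32  (via NOR)
Shortest route: RIV–IVY–NOR–GRN = 32 min.

32 min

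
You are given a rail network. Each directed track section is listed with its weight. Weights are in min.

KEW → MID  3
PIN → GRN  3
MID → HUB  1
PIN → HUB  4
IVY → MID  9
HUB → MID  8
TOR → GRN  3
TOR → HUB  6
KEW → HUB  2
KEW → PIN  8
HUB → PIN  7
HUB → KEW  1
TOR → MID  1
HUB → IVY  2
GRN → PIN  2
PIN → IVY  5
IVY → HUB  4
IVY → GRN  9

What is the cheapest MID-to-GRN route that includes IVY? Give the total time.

12 min

Shortest MID→IVY: MID → HUB → IVY = 3
Shortest IVY→GRN: IVY → GRN = 9
Total via IVY: 3 + 9 = 12 min.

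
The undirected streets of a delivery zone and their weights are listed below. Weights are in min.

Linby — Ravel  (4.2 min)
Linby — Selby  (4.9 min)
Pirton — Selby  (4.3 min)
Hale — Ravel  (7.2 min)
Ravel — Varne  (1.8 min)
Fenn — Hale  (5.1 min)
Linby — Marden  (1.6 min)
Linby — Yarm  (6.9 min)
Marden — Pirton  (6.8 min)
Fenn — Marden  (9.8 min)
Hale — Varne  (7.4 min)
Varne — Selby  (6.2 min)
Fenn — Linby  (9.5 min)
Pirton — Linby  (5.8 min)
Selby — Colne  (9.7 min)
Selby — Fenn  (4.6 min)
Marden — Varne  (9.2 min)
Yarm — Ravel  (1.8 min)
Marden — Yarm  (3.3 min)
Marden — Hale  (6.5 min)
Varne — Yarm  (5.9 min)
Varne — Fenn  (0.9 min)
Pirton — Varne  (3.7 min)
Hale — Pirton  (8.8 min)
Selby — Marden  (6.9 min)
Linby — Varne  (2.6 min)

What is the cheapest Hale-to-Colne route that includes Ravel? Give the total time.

Shortest Hale→Ravel: Hale → Ravel = 7.2
Shortest Ravel→Colne: Ravel → Varne → Fenn → Selby → Colne = 17
Total via Ravel: 7.2 + 17 = 24.2 min.

24.2 min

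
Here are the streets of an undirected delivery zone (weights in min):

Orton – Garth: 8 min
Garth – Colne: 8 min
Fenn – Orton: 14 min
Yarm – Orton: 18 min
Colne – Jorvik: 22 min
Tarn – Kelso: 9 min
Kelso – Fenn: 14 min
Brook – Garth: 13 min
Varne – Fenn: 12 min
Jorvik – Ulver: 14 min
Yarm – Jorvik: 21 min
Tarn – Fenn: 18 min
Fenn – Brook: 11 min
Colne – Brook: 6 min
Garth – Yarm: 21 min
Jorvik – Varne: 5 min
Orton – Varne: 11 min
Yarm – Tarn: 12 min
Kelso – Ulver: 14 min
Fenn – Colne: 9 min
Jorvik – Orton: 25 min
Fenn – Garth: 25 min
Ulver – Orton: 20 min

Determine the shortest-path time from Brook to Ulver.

Running Dijkstra from Brook:
Brook: 0
Colne: 6  (via Brook)
Fenn: 11  (via Brook)
Garth: 13  (via Brook)
Orton: 21  (via Garth)
Varne: 23  (via Fenn)
Kelso: 25  (via Fenn)
Jorvik: 28  (via Colne)
Tarn: 29  (via Fenn)
Yarm: 34  (via Garth)
Ulver: 39  (via Kelso)
Shortest route: Brook → Fenn → Kelso → Ulver = 39 min.

39 min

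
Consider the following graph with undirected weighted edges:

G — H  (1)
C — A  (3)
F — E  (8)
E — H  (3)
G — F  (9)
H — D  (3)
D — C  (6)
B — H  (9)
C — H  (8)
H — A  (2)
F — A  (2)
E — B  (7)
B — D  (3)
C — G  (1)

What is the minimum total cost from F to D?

7

Compare a few routes:
F–A–H–D: 2+2+3 = 7
F–A–C–G–H–D: 2+3+1+1+3 = 10
The minimum is 7 via F–A–H–D.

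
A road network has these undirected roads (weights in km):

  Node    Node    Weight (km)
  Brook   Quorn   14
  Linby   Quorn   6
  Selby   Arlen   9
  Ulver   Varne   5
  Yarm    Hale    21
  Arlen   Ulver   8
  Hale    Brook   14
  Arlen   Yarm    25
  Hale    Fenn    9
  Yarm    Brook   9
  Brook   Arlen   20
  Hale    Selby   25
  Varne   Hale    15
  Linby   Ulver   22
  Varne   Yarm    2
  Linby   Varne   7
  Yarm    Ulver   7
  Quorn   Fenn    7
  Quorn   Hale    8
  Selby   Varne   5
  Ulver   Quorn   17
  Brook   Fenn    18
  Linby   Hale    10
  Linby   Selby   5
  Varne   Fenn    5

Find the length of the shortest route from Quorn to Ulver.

17 km

Shortest distances from Quorn:
Quorn: 0
Linby: 6  (via Quorn)
Fenn: 7  (via Quorn)
Hale: 8  (via Quorn)
Selby: 11  (via Linby)
Varne: 12  (via Fenn)
Yarm: 14  (via Varne)
Brook: 14  (via Quorn)
Ulver: 17  (via Quorn)
Shortest route: Quorn → Ulver = 17 km.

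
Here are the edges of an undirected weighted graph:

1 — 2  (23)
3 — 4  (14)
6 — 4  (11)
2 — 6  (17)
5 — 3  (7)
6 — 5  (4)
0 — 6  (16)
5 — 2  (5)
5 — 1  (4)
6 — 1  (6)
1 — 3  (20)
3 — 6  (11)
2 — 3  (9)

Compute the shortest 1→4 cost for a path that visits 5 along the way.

Shortest 1→5: 1 → 5 = 4
Best 5 to 4: 5 → 6 → 4 costing 15
Total via 5: 4 + 15 = 19.

19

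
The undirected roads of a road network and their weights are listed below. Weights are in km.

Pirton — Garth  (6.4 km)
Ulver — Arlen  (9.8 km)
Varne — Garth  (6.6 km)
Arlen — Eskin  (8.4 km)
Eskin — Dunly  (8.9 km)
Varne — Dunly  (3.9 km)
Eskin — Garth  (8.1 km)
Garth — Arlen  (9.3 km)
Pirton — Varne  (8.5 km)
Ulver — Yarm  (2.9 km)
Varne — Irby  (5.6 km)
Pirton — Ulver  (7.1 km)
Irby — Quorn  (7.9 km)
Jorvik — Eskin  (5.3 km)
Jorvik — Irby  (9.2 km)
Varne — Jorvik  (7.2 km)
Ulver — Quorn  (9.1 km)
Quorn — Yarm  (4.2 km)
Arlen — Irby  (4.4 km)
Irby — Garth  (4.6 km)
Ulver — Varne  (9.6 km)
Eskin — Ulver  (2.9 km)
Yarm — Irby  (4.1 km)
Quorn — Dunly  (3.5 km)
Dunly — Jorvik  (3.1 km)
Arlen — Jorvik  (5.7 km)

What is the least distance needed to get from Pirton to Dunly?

Compare a few routes:
Pirton–Ulver–Eskin–Jorvik–Dunly: 7.1+2.9+5.3+3.1 = 18.4
Pirton–Ulver–Yarm–Quorn–Dunly: 7.1+2.9+4.2+3.5 = 17.7
Pirton–Garth–Varne–Dunly: 6.4+6.6+3.9 = 16.9
Pirton–Varne–Dunly: 8.5+3.9 = 12.4
The minimum is 12.4 km via Pirton–Varne–Dunly.

12.4 km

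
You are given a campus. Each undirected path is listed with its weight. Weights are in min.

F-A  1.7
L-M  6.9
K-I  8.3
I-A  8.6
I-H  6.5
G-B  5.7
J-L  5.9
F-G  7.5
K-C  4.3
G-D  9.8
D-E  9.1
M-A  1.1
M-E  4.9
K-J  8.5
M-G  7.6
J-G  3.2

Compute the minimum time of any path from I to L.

Settle nodes by increasing distance from I:
I: 0
H: 6.5  (via I)
K: 8.3  (via I)
A: 8.6  (via I)
M: 9.7  (via A)
F: 10.3  (via A)
C: 12.6  (via K)
E: 14.6  (via M)
L: 16.6  (via M)
Shortest route: I–A–M–L = 16.6 min.

16.6 min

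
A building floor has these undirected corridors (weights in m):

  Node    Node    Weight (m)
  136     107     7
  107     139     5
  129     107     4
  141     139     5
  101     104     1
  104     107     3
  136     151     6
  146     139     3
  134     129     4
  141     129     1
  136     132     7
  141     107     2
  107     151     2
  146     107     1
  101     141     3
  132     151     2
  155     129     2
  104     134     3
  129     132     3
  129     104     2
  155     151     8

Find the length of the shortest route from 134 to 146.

7 m

Enumerating some paths:
134 → 129 → 141 → 107 → 146: 4+1+2+1 = 8
134 → 104 → 129 → 141 → 107 → 146: 3+2+1+2+1 = 9
134 → 129 → 107 → 146: 4+4+1 = 9
134 → 104 → 107 → 146: 3+3+1 = 7
Cheapest is 134 → 104 → 107 → 146 at 7 m.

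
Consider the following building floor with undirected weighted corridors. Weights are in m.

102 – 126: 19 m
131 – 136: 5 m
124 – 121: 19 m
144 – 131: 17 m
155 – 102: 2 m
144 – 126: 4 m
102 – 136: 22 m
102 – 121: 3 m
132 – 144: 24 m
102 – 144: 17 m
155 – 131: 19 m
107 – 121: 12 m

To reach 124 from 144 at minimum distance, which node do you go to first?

Candidate routes:
144 → 131 → 155 → 102 → 121 → 124: 17+19+2+3+19 = 60
144 → 126 → 102 → 121 → 124: 4+19+3+19 = 45
144 → 102 → 121 → 124: 17+3+19 = 39
Cheapest is 144 → 102 → 121 → 124 at 39 m.
So from 144 the first move is to 102.

102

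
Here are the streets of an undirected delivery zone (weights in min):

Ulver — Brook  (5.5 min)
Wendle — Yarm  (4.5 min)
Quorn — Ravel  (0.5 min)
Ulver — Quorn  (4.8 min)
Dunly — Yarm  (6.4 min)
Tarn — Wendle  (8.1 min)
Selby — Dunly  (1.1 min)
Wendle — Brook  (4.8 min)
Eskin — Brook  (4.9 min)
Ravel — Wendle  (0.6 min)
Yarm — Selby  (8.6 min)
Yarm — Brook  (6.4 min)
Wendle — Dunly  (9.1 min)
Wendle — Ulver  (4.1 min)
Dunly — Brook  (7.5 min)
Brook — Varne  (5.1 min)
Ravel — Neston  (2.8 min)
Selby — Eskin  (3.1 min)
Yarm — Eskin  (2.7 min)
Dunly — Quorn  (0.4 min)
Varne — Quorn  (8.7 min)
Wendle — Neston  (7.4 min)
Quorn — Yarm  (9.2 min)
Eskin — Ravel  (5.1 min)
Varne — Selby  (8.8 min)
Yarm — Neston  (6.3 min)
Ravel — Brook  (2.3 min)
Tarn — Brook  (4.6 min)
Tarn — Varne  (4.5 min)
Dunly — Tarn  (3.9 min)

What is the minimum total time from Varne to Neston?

Enumerating some paths:
Varne - Brook - Wendle - Ravel - Neston: 5.1+4.8+0.6+2.8 = 13.3
Varne - Tarn - Dunly - Quorn - Ravel - Neston: 4.5+3.9+0.4+0.5+2.8 = 12.1
Varne - Brook - Ravel - Neston: 5.1+2.3+2.8 = 10.2
Varne - Quorn - Ravel - Neston: 8.7+0.5+2.8 = 12
The minimum is 10.2 min via Varne - Brook - Ravel - Neston.

10.2 min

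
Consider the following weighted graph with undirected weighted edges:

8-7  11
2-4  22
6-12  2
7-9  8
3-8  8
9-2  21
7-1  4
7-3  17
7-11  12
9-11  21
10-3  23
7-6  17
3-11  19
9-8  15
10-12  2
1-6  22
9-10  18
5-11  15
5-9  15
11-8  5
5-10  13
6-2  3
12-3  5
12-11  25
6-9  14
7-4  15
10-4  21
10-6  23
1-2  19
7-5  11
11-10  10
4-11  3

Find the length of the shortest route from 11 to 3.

Running Dijkstra from 11:
11: 0
4: 3  (via 11)
8: 5  (via 11)
10: 10  (via 11)
7: 12  (via 11)
12: 12  (via 10)
3: 13  (via 8)
Shortest route: 11 → 8 → 3 = 13.

13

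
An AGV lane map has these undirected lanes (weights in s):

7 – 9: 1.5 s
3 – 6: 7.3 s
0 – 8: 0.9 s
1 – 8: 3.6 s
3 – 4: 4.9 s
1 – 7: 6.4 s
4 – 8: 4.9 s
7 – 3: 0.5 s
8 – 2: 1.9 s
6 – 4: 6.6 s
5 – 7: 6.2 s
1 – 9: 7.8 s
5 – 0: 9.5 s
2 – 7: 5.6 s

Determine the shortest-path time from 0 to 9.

9.9 s

Shortest distances from 0:
0: 0
8: 0.9  (via 0)
2: 2.8  (via 8)
1: 4.5  (via 8)
4: 5.8  (via 8)
7: 8.4  (via 2)
3: 8.9  (via 7)
5: 9.5  (via 0)
9: 9.9  (via 7)
Shortest route: 0 → 8 → 2 → 7 → 9 = 9.9 s.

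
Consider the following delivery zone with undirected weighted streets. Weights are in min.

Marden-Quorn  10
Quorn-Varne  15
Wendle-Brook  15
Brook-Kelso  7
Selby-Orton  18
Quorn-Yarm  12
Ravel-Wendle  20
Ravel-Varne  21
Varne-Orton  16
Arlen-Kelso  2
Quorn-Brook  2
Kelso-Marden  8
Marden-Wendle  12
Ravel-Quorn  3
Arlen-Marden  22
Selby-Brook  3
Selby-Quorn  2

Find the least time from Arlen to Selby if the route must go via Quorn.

Best Arlen to Quorn: Arlen → Kelso → Brook → Quorn costing 11
Best Quorn to Selby: Quorn → Selby costing 2
Total via Quorn: 11 + 2 = 13 min.

13 min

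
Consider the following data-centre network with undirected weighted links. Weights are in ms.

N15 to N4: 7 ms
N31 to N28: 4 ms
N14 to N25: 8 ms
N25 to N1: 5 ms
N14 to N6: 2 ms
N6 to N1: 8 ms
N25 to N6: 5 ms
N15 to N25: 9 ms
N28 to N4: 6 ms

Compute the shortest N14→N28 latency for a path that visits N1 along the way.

37 ms

Shortest N14→N1: N14–N6–N1 = 10
Shortest N1→N28: N1–N25–N15–N4–N28 = 27
Total via N1: 10 + 27 = 37 ms.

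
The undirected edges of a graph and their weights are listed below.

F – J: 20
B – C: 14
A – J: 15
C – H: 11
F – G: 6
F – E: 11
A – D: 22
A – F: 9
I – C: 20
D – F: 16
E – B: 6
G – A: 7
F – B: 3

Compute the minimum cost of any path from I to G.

Compare a few routes:
I → C → B → F → A → G: 20+14+3+9+7 = 53
I → C → B → F → G: 20+14+3+6 = 43
I → C → B → E → F → G: 20+14+6+11+6 = 57
The minimum is 43 via I → C → B → F → G.

43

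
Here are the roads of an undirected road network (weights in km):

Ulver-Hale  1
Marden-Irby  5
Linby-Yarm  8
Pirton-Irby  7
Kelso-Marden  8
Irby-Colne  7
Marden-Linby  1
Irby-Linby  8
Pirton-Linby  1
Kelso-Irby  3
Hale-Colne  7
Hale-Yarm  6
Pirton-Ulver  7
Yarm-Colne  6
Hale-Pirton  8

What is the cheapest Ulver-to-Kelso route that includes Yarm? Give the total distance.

Shortest Ulver→Yarm: Ulver–Hale–Yarm = 7
Best Yarm to Kelso: Yarm–Colne–Irby–Kelso costing 16
Total via Yarm: 7 + 16 = 23 km.

23 km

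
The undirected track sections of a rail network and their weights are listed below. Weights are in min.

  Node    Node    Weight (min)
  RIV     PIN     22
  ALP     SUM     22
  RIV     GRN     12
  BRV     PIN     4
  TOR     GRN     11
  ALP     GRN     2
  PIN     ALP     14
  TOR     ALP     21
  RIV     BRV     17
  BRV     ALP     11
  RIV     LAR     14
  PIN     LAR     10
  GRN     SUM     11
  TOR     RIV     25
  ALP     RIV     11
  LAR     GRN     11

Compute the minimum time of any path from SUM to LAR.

Compare a few routes:
SUM - ALP - GRN - LAR: 22+2+11 = 35
SUM - GRN - LAR: 11+11 = 22
The minimum is 22 min via SUM - GRN - LAR.

22 min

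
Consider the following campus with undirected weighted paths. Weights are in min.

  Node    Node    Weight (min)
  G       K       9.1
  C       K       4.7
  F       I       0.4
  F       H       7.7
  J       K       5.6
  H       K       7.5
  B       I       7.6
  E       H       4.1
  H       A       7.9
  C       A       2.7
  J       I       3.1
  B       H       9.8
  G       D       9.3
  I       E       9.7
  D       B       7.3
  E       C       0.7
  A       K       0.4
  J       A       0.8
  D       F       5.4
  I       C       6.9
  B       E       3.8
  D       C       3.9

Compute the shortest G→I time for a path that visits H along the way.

24.7 min

Shortest G→H: G–K–H = 16.6
Best H to I: H–F–I costing 8.1
Total via H: 16.6 + 8.1 = 24.7 min.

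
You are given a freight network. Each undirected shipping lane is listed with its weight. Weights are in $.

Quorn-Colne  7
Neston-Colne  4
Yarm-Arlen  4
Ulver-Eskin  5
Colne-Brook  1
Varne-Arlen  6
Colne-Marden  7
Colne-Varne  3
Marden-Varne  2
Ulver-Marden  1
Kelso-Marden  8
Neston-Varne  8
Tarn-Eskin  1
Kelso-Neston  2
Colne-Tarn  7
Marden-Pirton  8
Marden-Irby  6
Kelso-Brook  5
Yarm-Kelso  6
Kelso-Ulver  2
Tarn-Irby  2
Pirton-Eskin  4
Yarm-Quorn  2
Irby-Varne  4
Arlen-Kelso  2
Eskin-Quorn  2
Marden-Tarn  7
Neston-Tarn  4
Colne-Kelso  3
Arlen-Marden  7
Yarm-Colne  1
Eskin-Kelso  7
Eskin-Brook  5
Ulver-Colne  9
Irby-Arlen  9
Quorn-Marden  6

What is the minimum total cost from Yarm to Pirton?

$8

Candidate routes:
Yarm–Colne–Brook–Eskin–Pirton: 1+1+5+4 = 11
Yarm–Colne–Varne–Marden–Pirton: 1+3+2+8 = 14
Yarm–Colne–Tarn–Eskin–Pirton: 1+7+1+4 = 13
Yarm–Quorn–Eskin–Pirton: 2+2+4 = 8
Cheapest is Yarm–Quorn–Eskin–Pirton at $8.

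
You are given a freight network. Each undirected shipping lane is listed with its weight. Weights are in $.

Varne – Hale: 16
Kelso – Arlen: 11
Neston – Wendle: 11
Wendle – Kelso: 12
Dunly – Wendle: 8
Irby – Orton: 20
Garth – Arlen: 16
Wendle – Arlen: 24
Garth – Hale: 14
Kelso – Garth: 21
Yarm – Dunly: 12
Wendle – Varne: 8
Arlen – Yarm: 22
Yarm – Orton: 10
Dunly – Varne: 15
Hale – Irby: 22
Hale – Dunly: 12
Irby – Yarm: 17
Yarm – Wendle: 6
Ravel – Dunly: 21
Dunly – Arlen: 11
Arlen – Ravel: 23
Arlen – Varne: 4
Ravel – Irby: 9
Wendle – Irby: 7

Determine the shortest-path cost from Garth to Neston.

Running Dijkstra from Garth:
Garth: 0
Hale: 14  (via Garth)
Arlen: 16  (via Garth)
Varne: 20  (via Arlen)
Kelso: 21  (via Garth)
Dunly: 26  (via Hale)
Wendle: 28  (via Varne)
Yarm: 34  (via Wendle)
Irby: 35  (via Wendle)
Neston: 39  (via Wendle)
Shortest route: Garth → Arlen → Varne → Wendle → Neston = $39.

$39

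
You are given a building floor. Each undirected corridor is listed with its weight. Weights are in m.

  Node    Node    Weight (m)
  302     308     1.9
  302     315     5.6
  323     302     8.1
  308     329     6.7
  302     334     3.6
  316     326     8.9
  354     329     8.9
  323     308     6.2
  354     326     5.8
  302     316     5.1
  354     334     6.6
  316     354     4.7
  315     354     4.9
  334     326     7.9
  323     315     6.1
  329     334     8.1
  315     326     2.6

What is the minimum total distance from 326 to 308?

10.1 m

Candidate routes:
326 - 315 - 302 - 308: 2.6+5.6+1.9 = 10.1
326 - 334 - 302 - 308: 7.9+3.6+1.9 = 13.4
Cheapest is 326 - 315 - 302 - 308 at 10.1 m.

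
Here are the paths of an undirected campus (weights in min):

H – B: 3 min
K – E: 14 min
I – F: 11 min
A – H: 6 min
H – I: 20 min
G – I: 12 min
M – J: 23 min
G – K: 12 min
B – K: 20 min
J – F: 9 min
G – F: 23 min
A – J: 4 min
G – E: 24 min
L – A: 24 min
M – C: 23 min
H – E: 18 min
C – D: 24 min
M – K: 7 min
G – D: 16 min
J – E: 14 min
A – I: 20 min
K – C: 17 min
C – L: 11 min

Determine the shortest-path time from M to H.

30 min

Compare a few routes:
M–J–A–H: 23+4+6 = 33
M–K–E–J–A–H: 7+14+14+4+6 = 45
M–K–E–H: 7+14+18 = 39
M–K–B–H: 7+20+3 = 30
The minimum is 30 min via M–K–B–H.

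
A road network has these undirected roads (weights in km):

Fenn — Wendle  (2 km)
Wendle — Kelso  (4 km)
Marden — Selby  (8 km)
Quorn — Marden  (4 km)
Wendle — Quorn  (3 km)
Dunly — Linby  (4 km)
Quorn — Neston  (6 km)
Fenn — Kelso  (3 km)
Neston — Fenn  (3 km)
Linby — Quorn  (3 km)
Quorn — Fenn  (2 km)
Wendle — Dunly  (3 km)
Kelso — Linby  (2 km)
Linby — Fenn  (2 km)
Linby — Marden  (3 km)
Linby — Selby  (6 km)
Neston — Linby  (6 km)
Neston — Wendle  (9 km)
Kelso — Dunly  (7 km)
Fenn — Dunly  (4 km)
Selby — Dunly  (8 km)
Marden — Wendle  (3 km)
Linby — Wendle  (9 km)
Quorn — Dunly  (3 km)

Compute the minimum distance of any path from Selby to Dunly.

8 km

Shortest distances from Selby:
Selby: 0
Linby: 6  (via Selby)
Fenn: 8  (via Linby)
Marden: 8  (via Selby)
Kelso: 8  (via Linby)
Dunly: 8  (via Selby)
Shortest route: Selby → Dunly = 8 km.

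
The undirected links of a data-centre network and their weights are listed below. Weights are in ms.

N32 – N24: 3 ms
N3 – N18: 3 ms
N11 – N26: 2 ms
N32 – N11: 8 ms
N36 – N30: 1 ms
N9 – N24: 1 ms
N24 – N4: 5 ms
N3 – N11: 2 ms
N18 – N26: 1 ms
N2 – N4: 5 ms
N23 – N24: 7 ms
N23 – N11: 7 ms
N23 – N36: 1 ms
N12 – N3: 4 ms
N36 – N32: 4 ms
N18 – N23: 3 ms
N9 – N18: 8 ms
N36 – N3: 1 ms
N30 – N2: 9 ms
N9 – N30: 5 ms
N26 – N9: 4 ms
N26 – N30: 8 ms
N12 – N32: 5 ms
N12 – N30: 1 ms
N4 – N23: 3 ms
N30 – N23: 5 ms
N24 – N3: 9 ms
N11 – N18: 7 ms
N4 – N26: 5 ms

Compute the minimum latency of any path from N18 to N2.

11 ms

Running Dijkstra from N18:
N18: 0
N26: 1  (via N18)
N3: 3  (via N18)
N11: 3  (via N26)
N23: 3  (via N18)
N36: 4  (via N3)
N30: 5  (via N36)
N9: 5  (via N26)
N24: 6  (via N9)
N12: 6  (via N30)
N4: 6  (via N26)
N32: 8  (via N36)
N2: 11  (via N4)
Shortest route: N18 → N26 → N4 → N2 = 11 ms.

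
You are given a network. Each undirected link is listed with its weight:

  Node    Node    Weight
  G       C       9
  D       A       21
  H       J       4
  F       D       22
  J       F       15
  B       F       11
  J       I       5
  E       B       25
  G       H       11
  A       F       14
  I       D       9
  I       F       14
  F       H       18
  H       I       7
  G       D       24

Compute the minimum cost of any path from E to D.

58

Shortest distances from E:
E: 0
B: 25  (via E)
F: 36  (via B)
A: 50  (via F)
I: 50  (via F)
J: 51  (via F)
H: 54  (via F)
D: 58  (via F)
Shortest route: E → B → F → D = 58.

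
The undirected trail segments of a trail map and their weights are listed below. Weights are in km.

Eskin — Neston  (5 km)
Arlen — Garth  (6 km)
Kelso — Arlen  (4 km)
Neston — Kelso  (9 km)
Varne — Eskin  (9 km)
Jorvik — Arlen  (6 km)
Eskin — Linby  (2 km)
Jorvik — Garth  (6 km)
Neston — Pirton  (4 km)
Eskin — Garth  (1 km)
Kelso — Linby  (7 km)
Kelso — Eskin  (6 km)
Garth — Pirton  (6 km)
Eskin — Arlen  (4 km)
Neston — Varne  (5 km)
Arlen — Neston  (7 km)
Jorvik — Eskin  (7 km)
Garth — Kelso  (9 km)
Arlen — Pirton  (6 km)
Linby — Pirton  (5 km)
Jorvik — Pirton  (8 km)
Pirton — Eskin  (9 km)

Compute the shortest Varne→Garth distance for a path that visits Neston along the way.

Best Varne to Neston: Varne → Neston costing 5
Shortest Neston→Garth: Neston → Eskin → Garth = 6
Total via Neston: 5 + 6 = 11 km.

11 km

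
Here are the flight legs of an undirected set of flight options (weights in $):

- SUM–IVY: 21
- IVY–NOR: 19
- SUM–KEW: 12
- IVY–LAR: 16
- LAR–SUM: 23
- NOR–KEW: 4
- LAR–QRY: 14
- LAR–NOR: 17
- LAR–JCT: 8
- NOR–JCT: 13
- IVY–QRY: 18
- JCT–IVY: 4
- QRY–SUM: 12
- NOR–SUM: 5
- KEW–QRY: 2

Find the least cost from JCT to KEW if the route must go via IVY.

Best JCT to IVY: JCT → IVY costing 4
Best IVY to KEW: IVY → QRY → KEW costing 20
Total via IVY: 4 + 20 = $24.

$24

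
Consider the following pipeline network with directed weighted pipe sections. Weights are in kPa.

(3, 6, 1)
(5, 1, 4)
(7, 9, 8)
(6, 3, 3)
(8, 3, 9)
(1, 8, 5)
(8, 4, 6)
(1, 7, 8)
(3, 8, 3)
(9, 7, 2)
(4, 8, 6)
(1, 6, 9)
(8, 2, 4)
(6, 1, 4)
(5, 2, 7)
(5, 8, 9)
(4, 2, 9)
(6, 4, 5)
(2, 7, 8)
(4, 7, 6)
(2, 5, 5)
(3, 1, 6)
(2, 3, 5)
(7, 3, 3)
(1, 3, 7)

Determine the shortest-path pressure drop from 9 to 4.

Candidate routes:
9–7–3–6–1–8–4: 2+3+1+4+5+6 = 21
9–7–3–6–4: 2+3+1+5 = 11
9–7–3–8–4: 2+3+3+6 = 14
Cheapest is 9–7–3–6–4 at 11 kPa.

11 kPa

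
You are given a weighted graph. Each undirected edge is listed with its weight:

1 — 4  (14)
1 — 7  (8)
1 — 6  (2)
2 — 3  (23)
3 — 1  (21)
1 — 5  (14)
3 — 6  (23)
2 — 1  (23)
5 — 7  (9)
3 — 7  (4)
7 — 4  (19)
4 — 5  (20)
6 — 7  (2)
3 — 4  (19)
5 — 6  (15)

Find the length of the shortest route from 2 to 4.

37

Running Dijkstra from 2:
2: 0
1: 23  (via 2)
3: 23  (via 2)
6: 25  (via 1)
7: 27  (via 3)
5: 36  (via 7)
4: 37  (via 1)
Shortest route: 2 → 1 → 4 = 37.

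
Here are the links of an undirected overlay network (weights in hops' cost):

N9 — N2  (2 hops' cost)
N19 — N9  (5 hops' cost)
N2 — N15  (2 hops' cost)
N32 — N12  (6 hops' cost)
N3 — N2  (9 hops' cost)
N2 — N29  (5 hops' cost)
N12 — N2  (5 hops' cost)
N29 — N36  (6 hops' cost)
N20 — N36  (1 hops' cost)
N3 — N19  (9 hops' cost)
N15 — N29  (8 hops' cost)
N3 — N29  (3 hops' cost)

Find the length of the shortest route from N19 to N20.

19 hops' cost

Shortest distances from N19:
N19: 0
N9: 5  (via N19)
N2: 7  (via N9)
N3: 9  (via N19)
N15: 9  (via N2)
N12: 12  (via N2)
N29: 12  (via N2)
N36: 18  (via N29)
N32: 18  (via N12)
N20: 19  (via N36)
Shortest route: N19–N9–N2–N29–N36–N20 = 19 hops' cost.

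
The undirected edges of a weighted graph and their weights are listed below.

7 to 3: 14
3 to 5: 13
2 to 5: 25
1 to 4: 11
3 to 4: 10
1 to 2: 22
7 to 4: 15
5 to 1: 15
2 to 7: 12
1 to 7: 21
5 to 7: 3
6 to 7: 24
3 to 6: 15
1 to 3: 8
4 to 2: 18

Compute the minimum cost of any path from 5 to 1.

15

Enumerating some paths:
5 → 3 → 1: 13+8 = 21
5 → 1: 15 = 15
Cheapest is 5 → 1 at 15.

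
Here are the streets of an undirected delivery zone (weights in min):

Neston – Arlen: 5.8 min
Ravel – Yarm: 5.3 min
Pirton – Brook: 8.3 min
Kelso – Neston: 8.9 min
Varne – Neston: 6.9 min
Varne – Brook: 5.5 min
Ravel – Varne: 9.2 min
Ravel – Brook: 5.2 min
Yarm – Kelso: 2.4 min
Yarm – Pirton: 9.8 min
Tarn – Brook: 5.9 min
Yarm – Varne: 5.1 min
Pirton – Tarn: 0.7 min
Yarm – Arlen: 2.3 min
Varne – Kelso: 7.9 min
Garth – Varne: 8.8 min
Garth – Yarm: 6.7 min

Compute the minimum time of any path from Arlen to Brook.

12.8 min

Shortest distances from Arlen:
Arlen: 0
Yarm: 2.3  (via Arlen)
Kelso: 4.7  (via Yarm)
Neston: 5.8  (via Arlen)
Varne: 7.4  (via Yarm)
Ravel: 7.6  (via Yarm)
Garth: 9  (via Yarm)
Pirton: 12.1  (via Yarm)
Tarn: 12.8  (via Pirton)
Brook: 12.8  (via Ravel)
Shortest route: Arlen–Yarm–Ravel–Brook = 12.8 min.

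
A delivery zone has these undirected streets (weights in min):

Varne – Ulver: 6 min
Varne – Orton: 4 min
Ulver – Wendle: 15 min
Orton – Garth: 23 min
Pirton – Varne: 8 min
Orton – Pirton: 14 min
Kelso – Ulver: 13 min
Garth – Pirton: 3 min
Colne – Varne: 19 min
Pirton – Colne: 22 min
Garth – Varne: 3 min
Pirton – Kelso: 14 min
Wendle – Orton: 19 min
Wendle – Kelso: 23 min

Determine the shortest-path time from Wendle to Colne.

Compare a few routes:
Wendle–Ulver–Varne–Garth–Pirton–Colne: 15+6+3+3+22 = 49
Wendle–Orton–Varne–Colne: 19+4+19 = 42
Wendle–Ulver–Varne–Colne: 15+6+19 = 40
Cheapest is Wendle–Ulver–Varne–Colne at 40 min.

40 min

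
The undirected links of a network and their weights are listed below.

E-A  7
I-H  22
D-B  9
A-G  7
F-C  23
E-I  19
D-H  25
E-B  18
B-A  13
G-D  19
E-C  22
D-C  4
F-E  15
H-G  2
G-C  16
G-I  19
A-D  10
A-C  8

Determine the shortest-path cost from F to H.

Enumerating some paths:
F–C–A–G–H: 23+8+7+2 = 40
F–E–A–G–H: 15+7+7+2 = 31
The minimum is 31 via F–E–A–G–H.

31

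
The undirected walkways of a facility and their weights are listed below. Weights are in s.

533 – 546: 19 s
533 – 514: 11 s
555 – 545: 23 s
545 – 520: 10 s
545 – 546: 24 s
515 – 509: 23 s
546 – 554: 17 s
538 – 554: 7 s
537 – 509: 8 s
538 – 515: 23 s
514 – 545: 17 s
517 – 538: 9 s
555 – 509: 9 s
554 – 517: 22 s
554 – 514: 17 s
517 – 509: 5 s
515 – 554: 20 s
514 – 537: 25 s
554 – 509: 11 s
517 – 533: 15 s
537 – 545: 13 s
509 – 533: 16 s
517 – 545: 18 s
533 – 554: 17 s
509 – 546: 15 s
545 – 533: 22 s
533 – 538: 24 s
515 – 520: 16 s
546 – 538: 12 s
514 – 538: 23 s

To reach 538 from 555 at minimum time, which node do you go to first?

Enumerating some paths:
555–509–546–538: 9+15+12 = 36
555–509–554–538: 9+11+7 = 27
555–509–517–538: 9+5+9 = 23
The minimum is 23 s via 555–509–517–538.
So from 555 the first move is to 509.

509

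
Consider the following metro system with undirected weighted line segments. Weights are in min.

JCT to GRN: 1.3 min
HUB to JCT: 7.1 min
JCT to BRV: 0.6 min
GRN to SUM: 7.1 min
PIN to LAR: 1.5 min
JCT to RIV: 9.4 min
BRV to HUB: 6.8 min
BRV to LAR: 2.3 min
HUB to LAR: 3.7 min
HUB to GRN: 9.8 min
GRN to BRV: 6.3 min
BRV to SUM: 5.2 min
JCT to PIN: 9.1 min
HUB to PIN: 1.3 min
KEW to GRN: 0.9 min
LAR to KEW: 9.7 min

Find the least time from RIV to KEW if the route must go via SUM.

23.2 min

Best RIV to SUM: RIV → JCT → BRV → SUM costing 15.2
Shortest SUM→KEW: SUM → GRN → KEW = 8
Total via SUM: 15.2 + 8 = 23.2 min.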